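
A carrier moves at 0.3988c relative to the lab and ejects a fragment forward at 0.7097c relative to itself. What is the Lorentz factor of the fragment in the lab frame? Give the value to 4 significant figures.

u_lab = (0.7097 + 0.3988)/(1 + 0.7097×0.3988) = 1.1085/1.283028 = 0.8639715
γ = 1/√(1 − 0.8639715²) = 1.986

γ ≈ 1.986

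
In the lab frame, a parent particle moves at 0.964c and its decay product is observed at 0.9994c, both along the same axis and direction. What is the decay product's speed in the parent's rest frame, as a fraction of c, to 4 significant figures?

Inverse velocity addition: u' = (u − v)/(1 − uv/c²)
= (0.9994 − 0.964)/(1 − 0.9994×0.964) = 0.03540/0.0365784 = 0.9678

u' ≈ 0.9678c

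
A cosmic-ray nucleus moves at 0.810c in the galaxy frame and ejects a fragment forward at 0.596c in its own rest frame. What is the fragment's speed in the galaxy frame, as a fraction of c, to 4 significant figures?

Compose boost 2: (0.596 + 0.810)/(1 + 0.596×0.810) = 1.406/1.48276 = 0.9482

u ≈ 0.9482c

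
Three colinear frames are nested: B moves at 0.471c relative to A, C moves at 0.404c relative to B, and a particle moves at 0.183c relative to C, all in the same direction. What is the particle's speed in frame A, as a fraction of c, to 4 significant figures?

u ≈ 0.8093c

Compose boost 2: (0.404 + 0.471)/(1 + 0.404×0.471) = 0.8750/1.19028 = 0.735119
Compose boost 3: (0.183 + 0.735119)/(1 + 0.183×0.735119) = 0.918119/1.13453 = 0.8093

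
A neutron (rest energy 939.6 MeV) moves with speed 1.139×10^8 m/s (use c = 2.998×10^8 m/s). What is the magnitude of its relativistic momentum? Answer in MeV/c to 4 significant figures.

β = v/c = 1.139×10^8 / 2.998×10^8 = 0.379920
γ = 1/√(1 − 0.379920²) = 1.08106
p = γβm₀c = 1.08106 × 0.379920 × 939.6 MeV/c = 385.9 MeV/c

p ≈ 385.9 MeV/c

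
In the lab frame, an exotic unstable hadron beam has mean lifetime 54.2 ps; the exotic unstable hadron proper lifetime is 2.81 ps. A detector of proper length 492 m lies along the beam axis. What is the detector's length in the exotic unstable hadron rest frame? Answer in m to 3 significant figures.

Time dilation ⇒ γ = Δt/τ₀ = 54.2/2.81 = 19.288
Length contraction: L = L₀/γ = 492/19.288 = 25.5 m

L ≈ 25.5 m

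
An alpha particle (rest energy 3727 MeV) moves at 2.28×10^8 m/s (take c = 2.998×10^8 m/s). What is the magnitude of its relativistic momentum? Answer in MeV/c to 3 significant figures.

p ≈ 4370 MeV/c

β = v/c = 2.28×10^8 / 2.998×10^8 = 0.76051
γ = 1/√(1 − 0.76051²) = 1.5400
p = γβm₀c = 1.5400 × 0.76051 × 3727 MeV/c = 4370 MeV/c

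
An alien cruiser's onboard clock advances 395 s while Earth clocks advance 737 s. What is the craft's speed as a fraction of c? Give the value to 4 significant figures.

γ = Δt/τ₀ = 737/395 = 1.86582
β = √(1 − 1/γ²) = √(1 − 1/1.86582²) = 0.8442

β ≈ 0.8442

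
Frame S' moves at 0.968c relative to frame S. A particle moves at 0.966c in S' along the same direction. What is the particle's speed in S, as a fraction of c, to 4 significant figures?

u ≈ 0.9994c

Relativistic velocity addition: u = (u' + v)/(1 + u'v/c²)
= (0.966 + 0.968)/(1 + 0.966×0.968) = 1.934/1.93509 = 0.9994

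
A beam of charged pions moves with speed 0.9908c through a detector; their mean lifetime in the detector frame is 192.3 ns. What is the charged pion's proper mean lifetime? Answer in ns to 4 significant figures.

γ = 1/√(1 − 0.9908²) = 7.38911
Proper time: τ₀ = Δt/γ = 192.3/7.38911 = 26.02 ns

τ₀ ≈ 26.02 ns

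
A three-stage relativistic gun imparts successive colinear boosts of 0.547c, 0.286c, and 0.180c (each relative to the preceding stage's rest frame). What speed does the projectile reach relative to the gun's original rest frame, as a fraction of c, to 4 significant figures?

Compose boost 2: (0.286 + 0.547)/(1 + 0.286×0.547) = 0.8330/1.15644 = 0.720313
Compose boost 3: (0.180 + 0.720313)/(1 + 0.180×0.720313) = 0.900313/1.12966 = 0.7970

u ≈ 0.7970c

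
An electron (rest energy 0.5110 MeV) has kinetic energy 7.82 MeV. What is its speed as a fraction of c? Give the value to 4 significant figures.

γ = 1 + K/(m₀c²) = 1 + 7.82/0.5110 = 16.3033
β = √(1 − 1/γ²) = 0.9981

β ≈ 0.9981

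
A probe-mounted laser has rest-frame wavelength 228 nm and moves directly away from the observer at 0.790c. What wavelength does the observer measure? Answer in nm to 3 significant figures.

λ_obs ≈ 666 nm

Relativistic Doppler: λ_obs = λ_src √((1+β)/(1−β))
= 228 × √(1.7900/0.21000) = 228 × 2.9196 = 666 nm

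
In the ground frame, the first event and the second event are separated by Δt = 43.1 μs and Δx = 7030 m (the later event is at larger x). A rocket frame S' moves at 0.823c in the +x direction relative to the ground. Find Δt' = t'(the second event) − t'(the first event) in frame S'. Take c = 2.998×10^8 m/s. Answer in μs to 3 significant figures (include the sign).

γ = 1/√(1 − 0.823²) = 1.7604
Δt' = γ(Δt − vΔx/c²) = 1.7604 × (43.1 μs − 0.823×7030 m / (2.998×10^8 m/s))
= 1.7604 × (23.802 μs) = 41.9 μs

Δt' ≈ 41.9 μs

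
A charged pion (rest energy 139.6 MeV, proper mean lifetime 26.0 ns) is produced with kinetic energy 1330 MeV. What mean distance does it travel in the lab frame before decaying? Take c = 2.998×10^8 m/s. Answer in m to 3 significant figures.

γ = 1 + K/(m₀c²) = 1 + 1330/139.6 = 10.527
β = √(1 − 1/γ²) = 0.99548
Dilated lifetime: γτ₀ = 10.527 × 26.0 ns = 273.71 ns
d = βc·γτ₀ = 0.99548 × (2.998×10^8 m/s) × 2.7371×10^-7 s = 81.7 m

d ≈ 81.7 m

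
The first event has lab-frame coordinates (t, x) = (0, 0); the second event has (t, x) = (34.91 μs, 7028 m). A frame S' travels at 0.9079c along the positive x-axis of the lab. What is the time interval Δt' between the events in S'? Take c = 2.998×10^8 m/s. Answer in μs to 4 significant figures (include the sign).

γ = 1/√(1 − 0.9079²) = 2.38557
Δt' = γ(Δt − vΔx/c²) = 2.38557 × (34.91 μs − 0.9079×7028 m / (2.998×10^8 m/s))
= 2.38557 × (13.6267 μs) = 32.51 μs

Δt' ≈ 32.51 μs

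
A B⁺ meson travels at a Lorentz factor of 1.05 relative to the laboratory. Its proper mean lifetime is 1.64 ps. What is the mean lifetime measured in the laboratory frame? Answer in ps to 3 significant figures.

γ = 1.05 (given)
Time dilation: Δt = γτ₀ = 1.05 × 1.64 ps = 1.72 ps

Δt ≈ 1.72 ps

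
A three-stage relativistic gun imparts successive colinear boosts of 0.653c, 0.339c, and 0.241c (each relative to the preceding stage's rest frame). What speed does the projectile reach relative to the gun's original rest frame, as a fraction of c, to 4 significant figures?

Compose boost 2: (0.339 + 0.653)/(1 + 0.339×0.653) = 0.9920/1.22137 = 0.812205
Compose boost 3: (0.241 + 0.812205)/(1 + 0.241×0.812205) = 1.05320/1.19574 = 0.8808

u ≈ 0.8808c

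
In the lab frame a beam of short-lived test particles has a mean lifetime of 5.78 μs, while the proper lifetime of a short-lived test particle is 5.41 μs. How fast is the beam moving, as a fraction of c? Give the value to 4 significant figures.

β ≈ 0.3520

γ = Δt/τ₀ = 5.78/5.41 = 1.06839
β = √(1 − 1/γ²) = √(1 − 1/1.06839²) = 0.3520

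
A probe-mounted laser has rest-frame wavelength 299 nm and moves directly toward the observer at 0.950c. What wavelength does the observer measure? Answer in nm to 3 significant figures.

λ_obs ≈ 47.9 nm

Relativistic Doppler: λ_obs = λ_src √((1−β)/(1+β))
= 299 × √(0.050000/1.9500) = 299 × 0.16013 = 47.9 nm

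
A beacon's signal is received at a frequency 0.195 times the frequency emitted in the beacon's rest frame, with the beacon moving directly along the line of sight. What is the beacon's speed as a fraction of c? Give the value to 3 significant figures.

β ≈ 0.927

f_obs/f_src = √((1−β)/(1+β)) = 0.195  ⇒  (1−β)/(1+β) = 0.038025
β = |1 − D²|/(1 + D²) = |1 − 0.038025|/(1 + 0.038025) = 0.927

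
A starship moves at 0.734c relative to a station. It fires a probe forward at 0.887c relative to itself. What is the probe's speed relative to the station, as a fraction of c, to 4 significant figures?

Relativistic velocity addition: u = (u' + v)/(1 + u'v/c²)
= (0.887 + 0.734)/(1 + 0.887×0.734) = 1.621/1.65106 = 0.9818

u ≈ 0.9818c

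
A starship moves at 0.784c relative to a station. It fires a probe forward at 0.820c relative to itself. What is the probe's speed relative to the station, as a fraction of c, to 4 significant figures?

Relativistic velocity addition: u = (u' + v)/(1 + u'v/c²)
= (0.820 + 0.784)/(1 + 0.820×0.784) = 1.604/1.64288 = 0.9763

u ≈ 0.9763c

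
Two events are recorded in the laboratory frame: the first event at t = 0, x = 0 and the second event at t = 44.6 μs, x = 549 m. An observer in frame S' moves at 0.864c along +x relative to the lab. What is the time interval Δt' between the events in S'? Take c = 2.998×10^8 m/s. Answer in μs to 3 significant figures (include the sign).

γ = 1/√(1 − 0.864²) = 1.9861
Δt' = γ(Δt − vΔx/c²) = 1.9861 × (44.6 μs − 0.864×549 m / (2.998×10^8 m/s))
= 1.9861 × (43.018 μs) = 85.4 μs

Δt' ≈ 85.4 μs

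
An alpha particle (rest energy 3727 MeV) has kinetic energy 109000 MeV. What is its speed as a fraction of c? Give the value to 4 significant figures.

β ≈ 0.9995

γ = 1 + K/(m₀c²) = 1 + 109000/3727 = 30.2460
β = √(1 − 1/γ²) = 0.9995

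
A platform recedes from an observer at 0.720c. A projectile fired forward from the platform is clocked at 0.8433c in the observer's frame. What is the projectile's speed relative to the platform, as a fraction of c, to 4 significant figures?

Inverse velocity addition: u' = (u − v)/(1 − uv/c²)
= (0.8433 − 0.720)/(1 − 0.8433×0.720) = 0.1233/0.392824 = 0.3139

u' ≈ 0.3139c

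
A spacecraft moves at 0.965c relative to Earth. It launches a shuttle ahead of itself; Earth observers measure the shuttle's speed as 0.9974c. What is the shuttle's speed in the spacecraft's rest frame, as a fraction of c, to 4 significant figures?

u' ≈ 0.8638c

Inverse velocity addition: u' = (u − v)/(1 − uv/c²)
= (0.9974 − 0.965)/(1 − 0.9974×0.965) = 0.03240/0.0375090 = 0.8638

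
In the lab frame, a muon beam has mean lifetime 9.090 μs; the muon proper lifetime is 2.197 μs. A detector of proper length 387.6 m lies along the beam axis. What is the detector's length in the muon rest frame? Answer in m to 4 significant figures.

Time dilation ⇒ γ = Δt/τ₀ = 9.090/2.197 = 4.13746
Length contraction: L = L₀/γ = 387.6/4.13746 = 93.68 m

L ≈ 93.68 m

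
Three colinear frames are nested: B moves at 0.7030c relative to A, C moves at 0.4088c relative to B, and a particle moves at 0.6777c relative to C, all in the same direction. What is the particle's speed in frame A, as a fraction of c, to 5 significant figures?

Compose boost 2: (0.4088 + 0.7030)/(1 + 0.4088×0.7030) = 1.1118/1.287386 = 0.8636102
Compose boost 3: (0.6777 + 0.8636102)/(1 + 0.6777×0.8636102) = 1.541310/1.585269 = 0.97227

u ≈ 0.97227c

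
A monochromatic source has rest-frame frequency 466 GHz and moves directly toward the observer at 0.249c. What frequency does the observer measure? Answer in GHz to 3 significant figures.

f_obs ≈ 601 GHz

Relativistic Doppler: f_obs = f_src √((1+β)/(1−β))
= 466 × √(1.2490/0.75100) = 466 × 1.2896 = 601 GHz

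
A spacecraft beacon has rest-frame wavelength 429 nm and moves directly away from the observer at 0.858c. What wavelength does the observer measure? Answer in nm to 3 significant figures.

Relativistic Doppler: λ_obs = λ_src √((1+β)/(1−β))
= 429 × √(1.8580/0.14200) = 429 × 3.6173 = 1550 nm

λ_obs ≈ 1550 nm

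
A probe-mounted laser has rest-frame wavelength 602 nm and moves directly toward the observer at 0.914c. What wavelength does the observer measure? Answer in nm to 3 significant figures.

Relativistic Doppler: λ_obs = λ_src √((1−β)/(1+β))
= 602 × √(0.086000/1.9140) = 602 × 0.21197 = 128 nm

λ_obs ≈ 128 nm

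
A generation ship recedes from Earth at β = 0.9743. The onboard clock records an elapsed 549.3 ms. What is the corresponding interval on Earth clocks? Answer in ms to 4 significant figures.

Δt ≈ 2439 ms

γ = 1/√(1 − 0.9743²) = 4.43943
Time dilation: Δt = γτ₀ = 4.43943 × 549.3 ms = 2439 ms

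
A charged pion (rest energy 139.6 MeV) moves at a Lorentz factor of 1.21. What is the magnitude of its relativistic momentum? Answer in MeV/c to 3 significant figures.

β = √(1 − 1/γ²) = √(1 − 1/1.21²) = 0.56302
p = γβm₀c = 1.21 × 0.56302 × 139.6 MeV/c = 95.1 MeV/c

p ≈ 95.1 MeV/c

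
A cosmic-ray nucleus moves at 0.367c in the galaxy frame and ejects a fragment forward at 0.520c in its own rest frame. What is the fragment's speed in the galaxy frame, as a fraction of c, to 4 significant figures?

u ≈ 0.7449c

Compose boost 2: (0.520 + 0.367)/(1 + 0.520×0.367) = 0.8870/1.19084 = 0.7449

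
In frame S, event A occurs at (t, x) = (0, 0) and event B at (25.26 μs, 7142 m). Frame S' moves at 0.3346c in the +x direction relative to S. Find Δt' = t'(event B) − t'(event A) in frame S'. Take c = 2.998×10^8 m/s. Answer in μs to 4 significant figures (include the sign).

Δt' ≈ 18.35 μs

γ = 1/√(1 − 0.3346²) = 1.06117
Δt' = γ(Δt − vΔx/c²) = 1.06117 × (25.26 μs − 0.3346×7142 m / (2.998×10^8 m/s))
= 1.06117 × (17.2890 μs) = 18.35 μs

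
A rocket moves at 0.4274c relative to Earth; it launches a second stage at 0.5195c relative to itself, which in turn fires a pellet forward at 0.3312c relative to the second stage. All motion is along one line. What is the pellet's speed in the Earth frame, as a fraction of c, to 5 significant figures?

Compose boost 2: (0.5195 + 0.4274)/(1 + 0.5195×0.4274) = 0.94690/1.222034 = 0.7748555
Compose boost 3: (0.3312 + 0.7748555)/(1 + 0.3312×0.7748555) = 1.106056/1.256632 = 0.88017

u ≈ 0.88017c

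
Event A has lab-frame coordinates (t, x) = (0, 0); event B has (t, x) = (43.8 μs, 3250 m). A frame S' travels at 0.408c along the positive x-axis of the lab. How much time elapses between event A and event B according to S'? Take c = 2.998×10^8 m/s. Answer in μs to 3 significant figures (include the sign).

γ = 1/√(1 − 0.408²) = 1.0953
Δt' = γ(Δt − vΔx/c²) = 1.0953 × (43.8 μs − 0.408×3250 m / (2.998×10^8 m/s))
= 1.0953 × (39.377 μs) = 43.1 μs

Δt' ≈ 43.1 μs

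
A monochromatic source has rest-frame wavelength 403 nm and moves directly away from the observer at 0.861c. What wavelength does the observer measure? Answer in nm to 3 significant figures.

Relativistic Doppler: λ_obs = λ_src √((1+β)/(1−β))
= 403 × √(1.8610/0.13900) = 403 × 3.6590 = 1470 nm

λ_obs ≈ 1470 nm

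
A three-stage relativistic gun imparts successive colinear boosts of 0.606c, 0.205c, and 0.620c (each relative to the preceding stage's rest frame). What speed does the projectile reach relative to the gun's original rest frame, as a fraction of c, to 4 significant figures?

Compose boost 2: (0.205 + 0.606)/(1 + 0.205×0.606) = 0.8110/1.12423 = 0.721383
Compose boost 3: (0.620 + 0.721383)/(1 + 0.620×0.721383) = 1.34138/1.44726 = 0.9268

u ≈ 0.9268c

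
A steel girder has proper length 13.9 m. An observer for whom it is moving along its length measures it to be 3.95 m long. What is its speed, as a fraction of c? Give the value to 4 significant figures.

γ = L₀/L = 13.9/3.95 = 3.51899
β = √(1 − 1/γ²) = 0.9588

β ≈ 0.9588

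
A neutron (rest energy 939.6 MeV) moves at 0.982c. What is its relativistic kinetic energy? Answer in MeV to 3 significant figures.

γ = 1/√(1 − 0.982²) = 5.2943
K = (γ − 1)m₀c² = (5.2943 − 1) × 939.6 MeV = 4.2943 × 939.6 MeV = 4030 MeV

K ≈ 4030 MeV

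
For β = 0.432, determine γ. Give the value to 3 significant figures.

γ = 1/√(1 − β²) = 1/√(1 − 0.432²) = 1/√(0.81338) = 1.11

γ ≈ 1.11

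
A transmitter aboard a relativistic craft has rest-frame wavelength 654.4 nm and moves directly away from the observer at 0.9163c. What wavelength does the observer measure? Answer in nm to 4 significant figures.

Relativistic Doppler: λ_obs = λ_src √((1+β)/(1−β))
= 654.4 × √(1.91630/0.0837000) = 654.4 × 4.78486 = 3131 nm

λ_obs ≈ 3131 nm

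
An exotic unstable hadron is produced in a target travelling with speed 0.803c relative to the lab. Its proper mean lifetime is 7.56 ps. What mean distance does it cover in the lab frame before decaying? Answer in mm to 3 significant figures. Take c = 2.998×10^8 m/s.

γ = 1/√(1 − 0.803²) = 1.6779
Dilated lifetime: Δt = γτ₀ = 1.6779 × 7.56 ps = 12.685 ps
d = vΔt = 0.803c × 12.685 ps = 2.4074×10^8 m/s × 1.2685×10^-11 s = 3.05 mm

d ≈ 3.05 mm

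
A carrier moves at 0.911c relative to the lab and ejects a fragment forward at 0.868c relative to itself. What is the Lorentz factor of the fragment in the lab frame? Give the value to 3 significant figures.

γ ≈ 8.74

u_lab = (0.868 + 0.911)/(1 + 0.868×0.911) = 1.779/1.79075 = 0.993440
γ = 1/√(1 − 0.993440²) = 8.74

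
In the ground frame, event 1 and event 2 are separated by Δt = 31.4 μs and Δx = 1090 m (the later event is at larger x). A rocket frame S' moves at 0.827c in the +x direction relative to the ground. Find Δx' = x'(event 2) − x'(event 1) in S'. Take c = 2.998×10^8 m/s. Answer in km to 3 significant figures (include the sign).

γ = 1/√(1 − 0.827²) = 1.7787
Δx' = γ(Δx − vΔt) = 1.7787 × (1090 m − 0.827×(2.998×10^8 m/s)×31.4×10^-6 s)
= 1.7787 × (-6695.1 m) = -11.9 km

Δx' ≈ -11.9 km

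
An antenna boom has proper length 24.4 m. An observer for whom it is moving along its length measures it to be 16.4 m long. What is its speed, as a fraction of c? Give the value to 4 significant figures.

γ = L₀/L = 24.4/16.4 = 1.48780
β = √(1 − 1/γ²) = 0.7404

β ≈ 0.7404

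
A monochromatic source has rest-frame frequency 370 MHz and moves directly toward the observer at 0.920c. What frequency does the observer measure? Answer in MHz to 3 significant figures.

Relativistic Doppler: f_obs = f_src √((1+β)/(1−β))
= 370 × √(1.9200/0.080000) = 370 × 4.8990 = 1810 MHz

f_obs ≈ 1810 MHz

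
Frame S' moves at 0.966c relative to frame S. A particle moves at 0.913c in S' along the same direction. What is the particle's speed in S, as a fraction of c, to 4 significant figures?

Relativistic velocity addition: u = (u' + v)/(1 + u'v/c²)
= (0.913 + 0.966)/(1 + 0.913×0.966) = 1.879/1.88196 = 0.9984

u ≈ 0.9984c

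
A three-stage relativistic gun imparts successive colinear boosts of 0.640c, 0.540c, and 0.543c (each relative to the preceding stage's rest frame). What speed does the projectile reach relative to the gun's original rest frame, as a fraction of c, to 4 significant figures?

u ≈ 0.9619c

Compose boost 2: (0.540 + 0.640)/(1 + 0.540×0.640) = 1.180/1.34560 = 0.876932
Compose boost 3: (0.543 + 0.876932)/(1 + 0.543×0.876932) = 1.41993/1.47617 = 0.9619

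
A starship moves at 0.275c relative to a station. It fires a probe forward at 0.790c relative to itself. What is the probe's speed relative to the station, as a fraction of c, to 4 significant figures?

u ≈ 0.8749c

Relativistic velocity addition: u = (u' + v)/(1 + u'v/c²)
= (0.790 + 0.275)/(1 + 0.790×0.275) = 1.065/1.21725 = 0.8749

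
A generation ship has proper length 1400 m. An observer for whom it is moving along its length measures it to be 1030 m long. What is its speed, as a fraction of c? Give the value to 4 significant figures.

β ≈ 0.6773

γ = L₀/L = 1400/1030 = 1.35922
β = √(1 − 1/γ²) = 0.6773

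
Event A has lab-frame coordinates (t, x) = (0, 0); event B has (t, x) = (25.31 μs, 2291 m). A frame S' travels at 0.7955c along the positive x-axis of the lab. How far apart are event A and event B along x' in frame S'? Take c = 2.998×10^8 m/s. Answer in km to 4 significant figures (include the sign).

γ = 1/√(1 − 0.7955²) = 1.65029
Δx' = γ(Δx − vΔt) = 1.65029 × (2291 m − 0.7955×(2.998×10^8 m/s)×25.31×10^-6 s)
= 1.65029 × (-3745.20 m) = -6.181 km

Δx' ≈ -6.181 km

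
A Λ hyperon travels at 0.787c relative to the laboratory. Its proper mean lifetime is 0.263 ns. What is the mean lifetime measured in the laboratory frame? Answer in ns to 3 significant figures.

γ = 1/√(1 − 0.787²) = 1.6209
Time dilation: Δt = γτ₀ = 1.6209 × 0.263 ns = 0.426 ns

Δt ≈ 0.426 ns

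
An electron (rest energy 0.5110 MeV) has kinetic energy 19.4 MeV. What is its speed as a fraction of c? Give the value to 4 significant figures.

β ≈ 0.9997

γ = 1 + K/(m₀c²) = 1 + 19.4/0.5110 = 38.9648
β = √(1 − 1/γ²) = 0.9997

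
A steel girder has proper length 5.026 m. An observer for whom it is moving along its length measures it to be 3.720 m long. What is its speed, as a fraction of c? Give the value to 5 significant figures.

γ = L₀/L = 5.026/3.720 = 1.351075
β = √(1 − 1/γ²) = 0.67244

β ≈ 0.67244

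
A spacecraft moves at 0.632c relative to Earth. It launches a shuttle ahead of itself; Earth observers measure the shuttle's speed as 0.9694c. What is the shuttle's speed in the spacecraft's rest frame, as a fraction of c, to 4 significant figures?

u' ≈ 0.8711c

Inverse velocity addition: u' = (u − v)/(1 − uv/c²)
= (0.9694 − 0.632)/(1 − 0.9694×0.632) = 0.3374/0.387339 = 0.8711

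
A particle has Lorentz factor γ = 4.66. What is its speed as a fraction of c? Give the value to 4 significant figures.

β ≈ 0.9767

β = √(1 − 1/γ²) = √(1 − 1/4.66²) = √(0.953950) = 0.9767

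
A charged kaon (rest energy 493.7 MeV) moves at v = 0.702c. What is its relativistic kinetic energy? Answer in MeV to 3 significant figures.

K ≈ 200 MeV

γ = 1/√(1 − 0.702²) = 1.4041
K = (γ − 1)m₀c² = (1.4041 − 1) × 493.7 MeV = 0.40415 × 493.7 MeV = 200 MeV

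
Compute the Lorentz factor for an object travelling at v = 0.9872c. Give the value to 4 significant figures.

γ ≈ 6.270

γ = 1/√(1 − β²) = 1/√(1 − 0.9872²) = 1/√(0.0254362) = 6.270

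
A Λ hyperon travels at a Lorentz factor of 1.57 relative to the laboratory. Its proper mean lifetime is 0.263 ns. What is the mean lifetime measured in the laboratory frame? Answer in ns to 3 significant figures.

Δt ≈ 0.413 ns

γ = 1.57 (given)
Time dilation: Δt = γτ₀ = 1.57 × 0.263 ns = 0.413 ns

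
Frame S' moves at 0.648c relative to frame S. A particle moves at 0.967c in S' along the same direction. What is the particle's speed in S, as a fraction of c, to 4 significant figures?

Relativistic velocity addition: u = (u' + v)/(1 + u'v/c²)
= (0.967 + 0.648)/(1 + 0.967×0.648) = 1.615/1.62662 = 0.9929

u ≈ 0.9929c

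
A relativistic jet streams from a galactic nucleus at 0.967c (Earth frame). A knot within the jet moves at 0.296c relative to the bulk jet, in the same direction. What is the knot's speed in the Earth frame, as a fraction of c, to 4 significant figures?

Relativistic velocity addition: u = (u' + v)/(1 + u'v/c²)
= (0.296 + 0.967)/(1 + 0.296×0.967) = 1.263/1.28623 = 0.9819

u ≈ 0.9819c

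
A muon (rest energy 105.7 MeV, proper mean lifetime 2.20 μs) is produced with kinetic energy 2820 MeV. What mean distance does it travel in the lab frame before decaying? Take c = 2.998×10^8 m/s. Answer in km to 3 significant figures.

γ = 1 + K/(m₀c²) = 1 + 2820/105.7 = 27.679
β = √(1 − 1/γ²) = 0.99935
Dilated lifetime: γτ₀ = 27.679 × 2.20 μs = 60.894 μs
d = βc·γτ₀ = 0.99935 × (2.998×10^8 m/s) × 6.0894×10^-5 s = 18.2 km

d ≈ 18.2 km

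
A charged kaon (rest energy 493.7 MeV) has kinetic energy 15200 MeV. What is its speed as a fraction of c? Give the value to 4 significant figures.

β ≈ 0.9995

γ = 1 + K/(m₀c²) = 1 + 15200/493.7 = 31.7879
β = √(1 − 1/γ²) = 0.9995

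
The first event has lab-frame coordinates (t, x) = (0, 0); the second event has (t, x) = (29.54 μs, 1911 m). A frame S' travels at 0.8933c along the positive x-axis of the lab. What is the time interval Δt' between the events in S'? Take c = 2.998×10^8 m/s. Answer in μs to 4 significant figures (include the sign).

Δt' ≈ 53.05 μs

γ = 1/√(1 − 0.8933²) = 2.22489
Δt' = γ(Δt − vΔx/c²) = 2.22489 × (29.54 μs − 0.8933×1911 m / (2.998×10^8 m/s))
= 2.22489 × (23.8459 μs) = 53.05 μs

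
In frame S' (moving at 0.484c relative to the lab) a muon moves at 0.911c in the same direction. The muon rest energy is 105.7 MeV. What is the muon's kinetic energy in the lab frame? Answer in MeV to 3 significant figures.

u_lab = (0.911 + 0.484)/(1 + 0.911×0.484) = 0.968129
γ = 1/√(1 − 0.968129²) = 3.9928
K = (γ − 1)m₀c² = (3.9928 − 1) × 105.7 = 2.9928 × 105.7 = 316 MeV

K ≈ 316 MeV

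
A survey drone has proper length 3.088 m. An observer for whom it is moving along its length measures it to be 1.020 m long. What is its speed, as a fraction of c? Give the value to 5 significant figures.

β ≈ 0.94387

γ = L₀/L = 3.088/1.020 = 3.027451
β = √(1 − 1/γ²) = 0.94387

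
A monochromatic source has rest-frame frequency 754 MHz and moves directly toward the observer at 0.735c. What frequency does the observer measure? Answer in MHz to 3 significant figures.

Relativistic Doppler: f_obs = f_src √((1+β)/(1−β))
= 754 × √(1.7350/0.26500) = 754 × 2.5587 = 1930 MHz

f_obs ≈ 1930 MHz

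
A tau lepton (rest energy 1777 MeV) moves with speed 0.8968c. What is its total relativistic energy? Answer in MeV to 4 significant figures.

E ≈ 4016 MeV

γ = 1/√(1 − 0.8968²) = 2.26021
E = γm₀c² = 2.26021 × 1777 MeV = 4016 MeV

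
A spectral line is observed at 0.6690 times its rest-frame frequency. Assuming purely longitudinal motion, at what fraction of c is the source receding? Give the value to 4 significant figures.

β ≈ 0.3816

f_obs/f_src = √((1−β)/(1+β)) = 0.6690  ⇒  (1−β)/(1+β) = 0.447561
β = |1 − D²|/(1 + D²) = |1 − 0.447561|/(1 + 0.447561) = 0.3816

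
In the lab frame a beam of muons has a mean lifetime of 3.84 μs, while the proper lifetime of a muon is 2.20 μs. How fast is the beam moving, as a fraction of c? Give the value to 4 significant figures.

β ≈ 0.8196

γ = Δt/τ₀ = 3.84/2.20 = 1.74545
β = √(1 − 1/γ²) = √(1 − 1/1.74545²) = 0.8196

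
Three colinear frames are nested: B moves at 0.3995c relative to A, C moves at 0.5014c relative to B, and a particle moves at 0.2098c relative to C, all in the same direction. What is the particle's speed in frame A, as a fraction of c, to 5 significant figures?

u ≈ 0.82971c

Compose boost 2: (0.5014 + 0.3995)/(1 + 0.5014×0.3995) = 0.90090/1.200309 = 0.7505565
Compose boost 3: (0.2098 + 0.7505565)/(1 + 0.2098×0.7505565) = 0.9603565/1.157467 = 0.82971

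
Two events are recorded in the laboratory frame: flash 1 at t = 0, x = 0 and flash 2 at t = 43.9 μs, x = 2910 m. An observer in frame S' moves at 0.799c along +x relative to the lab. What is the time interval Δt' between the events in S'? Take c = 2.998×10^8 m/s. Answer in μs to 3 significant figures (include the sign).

Δt' ≈ 60.1 μs

γ = 1/√(1 − 0.799²) = 1.6630
Δt' = γ(Δt − vΔx/c²) = 1.6630 × (43.9 μs − 0.799×2910 m / (2.998×10^8 m/s))
= 1.6630 × (36.145 μs) = 60.1 μs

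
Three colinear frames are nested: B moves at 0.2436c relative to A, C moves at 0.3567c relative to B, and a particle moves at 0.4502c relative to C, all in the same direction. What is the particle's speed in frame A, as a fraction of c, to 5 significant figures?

Compose boost 2: (0.3567 + 0.2436)/(1 + 0.3567×0.2436) = 0.60030/1.086892 = 0.5523087
Compose boost 3: (0.4502 + 0.5523087)/(1 + 0.4502×0.5523087) = 1.002509/1.248649 = 0.80287

u ≈ 0.80287c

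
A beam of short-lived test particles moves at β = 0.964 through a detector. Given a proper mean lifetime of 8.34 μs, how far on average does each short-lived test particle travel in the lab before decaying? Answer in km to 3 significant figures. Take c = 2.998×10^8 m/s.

γ = 1/√(1 − 0.964²) = 3.7608
Dilated lifetime: Δt = γτ₀ = 3.7608 × 8.34 μs = 31.365 μs
d = vΔt = 0.964c × 31.365 μs = 2.8901×10^8 m/s × 3.1365×10^-5 s = 9.06 km

d ≈ 9.06 km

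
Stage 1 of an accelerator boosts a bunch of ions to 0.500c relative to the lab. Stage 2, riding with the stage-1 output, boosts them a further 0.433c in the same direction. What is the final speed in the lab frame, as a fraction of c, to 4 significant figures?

u ≈ 0.7670c

Compose boost 2: (0.433 + 0.500)/(1 + 0.433×0.500) = 0.9330/1.21650 = 0.7670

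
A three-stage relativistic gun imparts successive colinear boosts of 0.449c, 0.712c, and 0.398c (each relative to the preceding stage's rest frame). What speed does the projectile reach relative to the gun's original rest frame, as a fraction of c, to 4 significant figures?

Compose boost 2: (0.712 + 0.449)/(1 + 0.712×0.449) = 1.161/1.31969 = 0.879753
Compose boost 3: (0.398 + 0.879753)/(1 + 0.398×0.879753) = 1.27775/1.35014 = 0.9464

u ≈ 0.9464c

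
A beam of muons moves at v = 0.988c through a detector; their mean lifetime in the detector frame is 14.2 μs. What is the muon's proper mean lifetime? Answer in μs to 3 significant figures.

γ = 1/√(1 − 0.988²) = 6.4744
Proper time: τ₀ = Δt/γ = 14.2/6.4744 = 2.19 μs

τ₀ ≈ 2.19 μs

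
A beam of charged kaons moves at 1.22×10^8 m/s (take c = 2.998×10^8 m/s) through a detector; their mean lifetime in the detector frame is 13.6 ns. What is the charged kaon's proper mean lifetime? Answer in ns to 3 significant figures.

β = v/c = 1.22×10^8 / 2.998×10^8 = 0.40694
γ = 1/√(1 − 0.40694²) = 1.0947
Proper time: τ₀ = Δt/γ = 13.6/1.0947 = 12.4 ns

τ₀ ≈ 12.4 ns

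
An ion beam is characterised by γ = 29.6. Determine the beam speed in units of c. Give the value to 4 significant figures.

β ≈ 0.9994

β = √(1 − 1/γ²) = √(1 − 1/29.6²) = √(0.998859) = 0.9994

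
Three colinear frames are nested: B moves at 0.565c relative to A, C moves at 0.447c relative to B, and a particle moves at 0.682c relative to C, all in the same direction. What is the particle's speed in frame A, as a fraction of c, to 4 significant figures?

u ≈ 0.9606c

Compose boost 2: (0.447 + 0.565)/(1 + 0.447×0.565) = 1.012/1.25256 = 0.807949
Compose boost 3: (0.682 + 0.807949)/(1 + 0.682×0.807949) = 1.48995/1.55102 = 0.9606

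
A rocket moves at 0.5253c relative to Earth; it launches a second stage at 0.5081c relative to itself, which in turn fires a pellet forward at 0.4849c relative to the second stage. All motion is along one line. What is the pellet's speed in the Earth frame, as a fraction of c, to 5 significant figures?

u ≈ 0.93197c

Compose boost 2: (0.5081 + 0.5253)/(1 + 0.5081×0.5253) = 1.0334/1.266905 = 0.8156887
Compose boost 3: (0.4849 + 0.8156887)/(1 + 0.4849×0.8156887) = 1.300589/1.395527 = 0.93197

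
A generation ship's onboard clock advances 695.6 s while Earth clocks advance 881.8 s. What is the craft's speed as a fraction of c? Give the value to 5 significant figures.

β ≈ 0.61460

γ = Δt/τ₀ = 881.8/695.6 = 1.267683
β = √(1 − 1/γ²) = √(1 − 1/1.267683²) = 0.61460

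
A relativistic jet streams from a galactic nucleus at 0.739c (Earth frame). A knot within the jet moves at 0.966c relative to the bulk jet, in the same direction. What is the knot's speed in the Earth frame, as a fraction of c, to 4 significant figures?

u ≈ 0.9948c

Relativistic velocity addition: u = (u' + v)/(1 + u'v/c²)
= (0.966 + 0.739)/(1 + 0.966×0.739) = 1.705/1.71387 = 0.9948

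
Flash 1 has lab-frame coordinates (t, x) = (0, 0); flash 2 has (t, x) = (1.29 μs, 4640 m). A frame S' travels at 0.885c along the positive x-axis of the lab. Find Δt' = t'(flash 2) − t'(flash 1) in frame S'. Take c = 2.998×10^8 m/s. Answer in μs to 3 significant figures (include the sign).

γ = 1/√(1 − 0.885²) = 2.1478
Δt' = γ(Δt − vΔx/c²) = 2.1478 × (1.29 μs − 0.885×4640 m / (2.998×10^8 m/s))
= 2.1478 × (-12.407 μs) = -26.6 μs

Δt' ≈ -26.6 μs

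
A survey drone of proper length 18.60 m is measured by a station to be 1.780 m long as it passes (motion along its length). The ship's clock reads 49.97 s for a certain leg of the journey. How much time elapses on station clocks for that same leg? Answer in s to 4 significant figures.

Length contraction ⇒ γ = L₀/L = 18.60/1.780 = 10.4494
Time dilation: Δt = γτ₀ = 10.4494 × 49.97 s = 522.2 s

Δt ≈ 522.2 s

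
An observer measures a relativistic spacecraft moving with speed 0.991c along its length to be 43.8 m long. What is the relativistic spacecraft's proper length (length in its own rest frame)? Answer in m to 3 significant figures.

γ = 1/√(1 − 0.991²) = 7.4704
L₀ = γL = 7.4704 × 43.8 = 327 m

L₀ ≈ 327 m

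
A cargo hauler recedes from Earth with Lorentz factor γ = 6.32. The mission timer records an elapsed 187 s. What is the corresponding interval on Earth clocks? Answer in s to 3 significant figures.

γ = 6.32 (given)
Time dilation: Δt = γτ₀ = 6.32 × 187 s = 1180 s

Δt ≈ 1180 s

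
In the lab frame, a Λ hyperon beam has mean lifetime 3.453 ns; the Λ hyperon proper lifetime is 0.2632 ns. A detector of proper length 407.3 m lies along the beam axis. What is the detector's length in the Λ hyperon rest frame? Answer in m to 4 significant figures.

L ≈ 31.05 m

Time dilation ⇒ γ = Δt/τ₀ = 3.453/0.2632 = 13.1193
Length contraction: L = L₀/γ = 407.3/13.1193 = 31.05 m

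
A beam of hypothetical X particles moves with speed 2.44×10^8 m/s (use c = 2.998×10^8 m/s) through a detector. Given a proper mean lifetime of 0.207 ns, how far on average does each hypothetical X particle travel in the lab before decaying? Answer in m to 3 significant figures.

β = v/c = 2.44×10^8 / 2.998×10^8 = 0.81388
γ = 1/√(1 − 0.81388²) = 1.7211
Dilated lifetime: Δt = γτ₀ = 1.7211 × 0.207 ns = 0.35626 ns
d = vΔt = 0.81388c × 0.35626 ns = 2.4400×10^8 m/s × 3.5626×10^-10 s = 0.0869 m

d ≈ 0.0869 m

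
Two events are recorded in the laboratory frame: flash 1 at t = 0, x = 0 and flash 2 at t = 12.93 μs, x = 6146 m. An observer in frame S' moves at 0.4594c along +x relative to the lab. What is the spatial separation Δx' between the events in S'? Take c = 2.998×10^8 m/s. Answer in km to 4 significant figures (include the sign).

Δx' ≈ 4.914 km

γ = 1/√(1 − 0.4594²) = 1.12584
Δx' = γ(Δx − vΔt) = 1.12584 × (6146 m − 0.4594×(2.998×10^8 m/s)×12.93×10^-6 s)
= 1.12584 × (4365.18 m) = 4.914 km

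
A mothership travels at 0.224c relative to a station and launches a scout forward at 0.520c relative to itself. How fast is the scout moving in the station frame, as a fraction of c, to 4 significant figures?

Compose boost 2: (0.520 + 0.224)/(1 + 0.520×0.224) = 0.7440/1.11648 = 0.6664

u ≈ 0.6664c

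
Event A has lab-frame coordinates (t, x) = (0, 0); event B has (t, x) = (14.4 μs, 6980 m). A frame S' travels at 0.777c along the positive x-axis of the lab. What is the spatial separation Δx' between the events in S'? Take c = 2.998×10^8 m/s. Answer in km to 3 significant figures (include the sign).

γ = 1/√(1 − 0.777²) = 1.5886
Δx' = γ(Δx − vΔt) = 1.5886 × (6980 m − 0.777×(2.998×10^8 m/s)×14.4×10^-6 s)
= 1.5886 × (3625.6 m) = 5.76 km

Δx' ≈ 5.76 km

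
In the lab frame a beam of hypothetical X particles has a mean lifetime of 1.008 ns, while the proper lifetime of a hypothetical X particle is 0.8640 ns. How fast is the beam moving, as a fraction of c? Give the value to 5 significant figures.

β ≈ 0.51508

γ = Δt/τ₀ = 1.008/0.8640 = 1.166667
β = √(1 − 1/γ²) = √(1 − 1/1.166667²) = 0.51508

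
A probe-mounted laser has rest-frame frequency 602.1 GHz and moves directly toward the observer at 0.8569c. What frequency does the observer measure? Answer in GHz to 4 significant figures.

f_obs ≈ 2169 GHz

Relativistic Doppler: f_obs = f_src √((1+β)/(1−β))
= 602.1 × √(1.85690/0.143100) = 602.1 × 3.60225 = 2169 GHz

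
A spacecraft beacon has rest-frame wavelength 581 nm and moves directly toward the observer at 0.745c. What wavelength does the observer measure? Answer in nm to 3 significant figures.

λ_obs ≈ 222 nm

Relativistic Doppler: λ_obs = λ_src √((1−β)/(1+β))
= 581 × √(0.25500/1.7450) = 581 × 0.38227 = 222 nm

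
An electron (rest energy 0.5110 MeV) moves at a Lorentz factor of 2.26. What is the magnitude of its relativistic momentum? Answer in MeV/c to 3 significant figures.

p ≈ 1.04 MeV/c

β = √(1 − 1/γ²) = √(1 − 1/2.26²) = 0.89678
p = γβm₀c = 2.26 × 0.89678 × 0.5110 MeV/c = 1.04 MeV/c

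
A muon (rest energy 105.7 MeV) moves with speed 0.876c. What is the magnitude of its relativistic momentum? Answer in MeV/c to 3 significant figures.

γ = 1/√(1 − 0.876²) = 2.0734
p = γβm₀c = 2.0734 × 0.876 × 105.7 MeV/c = 192 MeV/c

p ≈ 192 MeV/c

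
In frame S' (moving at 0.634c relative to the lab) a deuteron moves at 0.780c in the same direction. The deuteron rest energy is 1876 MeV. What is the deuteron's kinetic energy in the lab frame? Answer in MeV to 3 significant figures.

K ≈ 3920 MeV

u_lab = (0.780 + 0.634)/(1 + 0.780×0.634) = 0.946123
γ = 1/√(1 − 0.946123²) = 3.0883
K = (γ − 1)m₀c² = (3.0883 − 1) × 1876 = 2.0883 × 1876 = 3920 MeV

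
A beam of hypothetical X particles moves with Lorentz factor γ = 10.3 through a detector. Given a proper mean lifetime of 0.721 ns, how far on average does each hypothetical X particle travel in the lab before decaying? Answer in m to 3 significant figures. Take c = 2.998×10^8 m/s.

d ≈ 2.22 m

β = √(1 − 1/γ²) = √(1 − 1/10.3²) = 0.99528
Dilated lifetime: Δt = γτ₀ = 10.3 × 0.721 ns = 7.4263 ns
d = vΔt = 0.99528c × 7.4263 ns = 2.9838×10^8 m/s × 7.4263×10^-9 s = 2.22 m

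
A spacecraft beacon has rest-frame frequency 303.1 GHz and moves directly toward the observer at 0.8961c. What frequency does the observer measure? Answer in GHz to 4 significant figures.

f_obs ≈ 1295 GHz

Relativistic Doppler: f_obs = f_src √((1+β)/(1−β))
= 303.1 × √(1.89610/0.103900) = 303.1 × 4.27192 = 1295 GHz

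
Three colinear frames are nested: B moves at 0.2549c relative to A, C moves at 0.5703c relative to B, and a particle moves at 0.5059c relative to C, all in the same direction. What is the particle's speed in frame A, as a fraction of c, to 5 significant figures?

u ≈ 0.89878c

Compose boost 2: (0.5703 + 0.2549)/(1 + 0.5703×0.2549) = 0.82520/1.145369 = 0.7204662
Compose boost 3: (0.5059 + 0.7204662)/(1 + 0.5059×0.7204662) = 1.226366/1.364484 = 0.89878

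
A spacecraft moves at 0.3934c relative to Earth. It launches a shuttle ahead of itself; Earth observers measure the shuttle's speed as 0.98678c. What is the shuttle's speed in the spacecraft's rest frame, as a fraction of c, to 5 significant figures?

u' ≈ 0.96989c

Inverse velocity addition: u' = (u − v)/(1 − uv/c²)
= (0.98678 − 0.3934)/(1 − 0.98678×0.3934) = 0.59338/0.6118007 = 0.96989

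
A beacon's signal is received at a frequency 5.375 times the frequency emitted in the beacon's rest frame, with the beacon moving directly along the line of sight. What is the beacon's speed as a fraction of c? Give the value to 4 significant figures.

f_obs/f_src = √((1+β)/(1−β)) = 5.375  ⇒  (1+β)/(1−β) = 28.8906
β = |1 − D²|/(1 + D²) = |1 − 28.8906|/(1 + 28.8906) = 0.9331

β ≈ 0.9331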